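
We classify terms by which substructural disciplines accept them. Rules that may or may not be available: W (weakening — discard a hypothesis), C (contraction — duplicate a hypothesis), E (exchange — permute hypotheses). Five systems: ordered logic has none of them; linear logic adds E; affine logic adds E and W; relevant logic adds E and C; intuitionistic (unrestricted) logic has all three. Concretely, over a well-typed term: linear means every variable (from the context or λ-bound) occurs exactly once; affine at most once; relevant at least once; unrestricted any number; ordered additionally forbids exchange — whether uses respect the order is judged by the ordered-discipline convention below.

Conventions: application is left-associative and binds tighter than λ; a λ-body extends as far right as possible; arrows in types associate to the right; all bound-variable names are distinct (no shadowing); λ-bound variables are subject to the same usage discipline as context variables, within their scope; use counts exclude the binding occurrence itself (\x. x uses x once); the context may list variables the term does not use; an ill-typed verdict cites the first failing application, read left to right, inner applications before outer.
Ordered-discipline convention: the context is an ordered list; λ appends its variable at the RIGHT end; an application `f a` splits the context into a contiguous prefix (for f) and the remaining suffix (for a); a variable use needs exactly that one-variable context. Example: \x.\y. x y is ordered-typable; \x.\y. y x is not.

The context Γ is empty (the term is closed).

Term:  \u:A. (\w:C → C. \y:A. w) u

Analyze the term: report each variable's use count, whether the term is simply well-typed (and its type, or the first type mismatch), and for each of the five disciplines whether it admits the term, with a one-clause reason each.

counts: u (bound) ×1; w (bound) ×1; y (bound) ×0
left-to-right use order: w, u
typing: ill-typed: an application expects C → C but receives A
ordered: ✗ — the type mismatch rejects it
linear: ✗ — not simply typable
affine: ✗ — fails simple typing
relevant: ✗ — a type mismatch blocks all five
unrestricted: ✗ — the type mismatch rejects it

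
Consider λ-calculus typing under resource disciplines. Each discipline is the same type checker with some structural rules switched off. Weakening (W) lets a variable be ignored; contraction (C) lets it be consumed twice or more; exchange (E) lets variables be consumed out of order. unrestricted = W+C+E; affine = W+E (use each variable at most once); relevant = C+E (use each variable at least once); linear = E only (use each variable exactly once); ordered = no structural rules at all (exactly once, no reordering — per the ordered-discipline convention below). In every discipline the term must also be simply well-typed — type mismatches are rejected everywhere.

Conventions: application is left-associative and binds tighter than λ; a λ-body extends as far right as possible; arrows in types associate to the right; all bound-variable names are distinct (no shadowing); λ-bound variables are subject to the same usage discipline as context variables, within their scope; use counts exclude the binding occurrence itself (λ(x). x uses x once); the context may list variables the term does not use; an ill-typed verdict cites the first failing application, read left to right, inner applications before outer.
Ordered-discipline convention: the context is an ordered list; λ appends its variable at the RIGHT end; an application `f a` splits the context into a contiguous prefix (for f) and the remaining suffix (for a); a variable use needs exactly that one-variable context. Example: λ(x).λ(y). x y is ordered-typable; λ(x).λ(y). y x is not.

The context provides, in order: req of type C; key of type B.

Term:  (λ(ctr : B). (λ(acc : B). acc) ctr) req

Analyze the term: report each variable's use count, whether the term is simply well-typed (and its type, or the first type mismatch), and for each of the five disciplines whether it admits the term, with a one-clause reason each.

variable uses: req ×1; key ×0; ctr (bound) ×1; acc (bound) ×1
left-to-right use order: acc, ctr, req
typing: ill-typed: argument of type C where B is required
ordered ✗ (not simply typable)
linear ✗ (fails simple typing)
affine ✗ (a type mismatch blocks all five)
relevant ✗ (the type mismatch rejects it)
unrestricted ✗ (not simply typable)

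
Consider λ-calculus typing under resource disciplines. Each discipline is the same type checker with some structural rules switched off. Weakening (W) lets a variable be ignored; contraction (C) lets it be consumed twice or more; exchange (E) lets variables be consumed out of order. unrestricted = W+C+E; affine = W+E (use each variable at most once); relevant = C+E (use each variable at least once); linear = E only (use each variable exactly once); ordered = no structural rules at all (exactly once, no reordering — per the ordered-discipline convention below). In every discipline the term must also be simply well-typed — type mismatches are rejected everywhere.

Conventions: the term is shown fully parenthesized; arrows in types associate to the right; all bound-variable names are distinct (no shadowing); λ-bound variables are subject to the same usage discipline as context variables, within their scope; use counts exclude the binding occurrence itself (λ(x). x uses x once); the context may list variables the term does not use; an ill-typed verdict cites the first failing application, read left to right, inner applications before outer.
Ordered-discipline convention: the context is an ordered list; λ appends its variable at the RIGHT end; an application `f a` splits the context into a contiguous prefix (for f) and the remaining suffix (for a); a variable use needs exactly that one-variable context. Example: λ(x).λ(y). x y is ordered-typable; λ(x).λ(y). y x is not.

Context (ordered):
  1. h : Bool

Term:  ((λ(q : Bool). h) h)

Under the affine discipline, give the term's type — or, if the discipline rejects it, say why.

not well-typed under affine — uses contraction: h ×2
use counts: h: 2×, q (bound): 0×
order of uses: h, h
typing: ✓ — Bool
all disciplines: ordered ✗; linear ✗; affine ✗; relevant ✗; unrestricted ✓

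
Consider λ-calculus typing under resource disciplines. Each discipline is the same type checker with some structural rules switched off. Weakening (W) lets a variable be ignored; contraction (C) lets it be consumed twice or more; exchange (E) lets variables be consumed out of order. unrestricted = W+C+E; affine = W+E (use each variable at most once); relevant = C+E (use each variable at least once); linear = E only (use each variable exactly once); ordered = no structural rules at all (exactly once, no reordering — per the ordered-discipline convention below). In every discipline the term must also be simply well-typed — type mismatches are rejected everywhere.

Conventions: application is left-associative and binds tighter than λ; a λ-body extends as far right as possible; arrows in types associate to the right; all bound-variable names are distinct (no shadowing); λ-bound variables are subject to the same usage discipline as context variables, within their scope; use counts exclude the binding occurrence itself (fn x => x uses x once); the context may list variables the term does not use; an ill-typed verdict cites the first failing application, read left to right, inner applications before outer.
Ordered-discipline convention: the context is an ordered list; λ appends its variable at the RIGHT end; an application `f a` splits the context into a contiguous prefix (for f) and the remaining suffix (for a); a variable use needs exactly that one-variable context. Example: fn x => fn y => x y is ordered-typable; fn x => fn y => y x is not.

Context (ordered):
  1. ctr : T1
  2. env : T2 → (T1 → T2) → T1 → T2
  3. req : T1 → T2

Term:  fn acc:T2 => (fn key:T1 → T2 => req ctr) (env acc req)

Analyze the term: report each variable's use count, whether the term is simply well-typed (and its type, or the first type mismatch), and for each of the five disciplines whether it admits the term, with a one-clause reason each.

counts: ctr: 1; env: 1; req: 2; acc (λ-bound): 1; key (λ-bound): 0
use order (left to right): req, ctr, env, acc, req
typing: ✓ — T2 → T2
ordered: ✗, uses contraction: req ×2; key left unused
linear: ✗, uses contraction: req ×2; key left unused
affine: ✗, uses contraction: req ×2
relevant: ✗, key left unused
unrestricted: ✓, simply typable at T2 → T2; W, C, E all held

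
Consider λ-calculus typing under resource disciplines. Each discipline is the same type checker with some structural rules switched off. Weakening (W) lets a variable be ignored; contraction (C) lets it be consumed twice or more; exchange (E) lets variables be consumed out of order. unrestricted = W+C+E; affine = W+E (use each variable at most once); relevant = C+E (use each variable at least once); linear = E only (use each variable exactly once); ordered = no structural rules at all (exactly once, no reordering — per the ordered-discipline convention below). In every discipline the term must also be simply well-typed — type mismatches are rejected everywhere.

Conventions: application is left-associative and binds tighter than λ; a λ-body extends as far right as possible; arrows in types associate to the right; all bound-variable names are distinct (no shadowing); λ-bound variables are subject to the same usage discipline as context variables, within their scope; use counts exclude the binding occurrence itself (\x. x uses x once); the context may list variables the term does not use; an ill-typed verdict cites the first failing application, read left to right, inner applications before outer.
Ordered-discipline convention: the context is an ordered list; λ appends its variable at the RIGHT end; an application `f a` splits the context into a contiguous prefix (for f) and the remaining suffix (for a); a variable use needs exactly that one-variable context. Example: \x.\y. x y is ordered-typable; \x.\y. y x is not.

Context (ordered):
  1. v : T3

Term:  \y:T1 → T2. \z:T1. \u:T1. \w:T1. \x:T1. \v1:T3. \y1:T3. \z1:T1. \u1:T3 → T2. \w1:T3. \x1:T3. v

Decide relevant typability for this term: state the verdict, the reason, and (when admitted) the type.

no — y, z, u, w, x, v1, y1, z1, u1, w1, x1 never used (weakening)
usage: v=1, y [bound]=0, z [bound]=0, u [bound]=0, w [bound]=0, x [bound]=0, v1 [bound]=0, y1 [bound]=0, z1 [bound]=0, u1 [bound]=0, w1 [bound]=0, x1 [bound]=0
uses in reading order: v
typing: ✓ — (T1 → T2) → T1 → T1 → T1 → T1 → T3 → T3 → T1 → (T3 → T2) → T3 → T3 → T3
summary: ordered ✗; linear ✗; affine ✓; relevant ✗; unrestricted ✓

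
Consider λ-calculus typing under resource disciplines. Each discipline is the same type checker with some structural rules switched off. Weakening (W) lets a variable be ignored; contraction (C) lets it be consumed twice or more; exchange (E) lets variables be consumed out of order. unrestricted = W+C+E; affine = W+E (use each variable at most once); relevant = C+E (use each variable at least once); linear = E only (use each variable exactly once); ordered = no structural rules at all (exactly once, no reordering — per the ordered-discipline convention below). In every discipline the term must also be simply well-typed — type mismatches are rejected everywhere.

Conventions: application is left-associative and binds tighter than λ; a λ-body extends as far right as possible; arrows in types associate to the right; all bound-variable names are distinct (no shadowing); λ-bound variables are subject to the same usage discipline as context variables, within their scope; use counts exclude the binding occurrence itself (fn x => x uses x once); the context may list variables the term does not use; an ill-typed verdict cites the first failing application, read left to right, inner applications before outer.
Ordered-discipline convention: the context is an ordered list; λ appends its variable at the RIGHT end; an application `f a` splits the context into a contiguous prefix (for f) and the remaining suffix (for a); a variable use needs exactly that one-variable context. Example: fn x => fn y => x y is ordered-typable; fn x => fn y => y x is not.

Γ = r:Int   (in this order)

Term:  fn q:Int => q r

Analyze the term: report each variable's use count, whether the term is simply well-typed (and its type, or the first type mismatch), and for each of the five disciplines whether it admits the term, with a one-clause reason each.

usage: r ×1; q (bound) ×1
use order (left to right): q, r
typing: ill-typed: non-function type Int applied to an argument
ordered: ✗, a type mismatch blocks all five
linear: ✗, the type mismatch rejects it
affine: ✗, not simply typable
relevant: ✗, fails simple typing
unrestricted: ✗, a type mismatch blocks all five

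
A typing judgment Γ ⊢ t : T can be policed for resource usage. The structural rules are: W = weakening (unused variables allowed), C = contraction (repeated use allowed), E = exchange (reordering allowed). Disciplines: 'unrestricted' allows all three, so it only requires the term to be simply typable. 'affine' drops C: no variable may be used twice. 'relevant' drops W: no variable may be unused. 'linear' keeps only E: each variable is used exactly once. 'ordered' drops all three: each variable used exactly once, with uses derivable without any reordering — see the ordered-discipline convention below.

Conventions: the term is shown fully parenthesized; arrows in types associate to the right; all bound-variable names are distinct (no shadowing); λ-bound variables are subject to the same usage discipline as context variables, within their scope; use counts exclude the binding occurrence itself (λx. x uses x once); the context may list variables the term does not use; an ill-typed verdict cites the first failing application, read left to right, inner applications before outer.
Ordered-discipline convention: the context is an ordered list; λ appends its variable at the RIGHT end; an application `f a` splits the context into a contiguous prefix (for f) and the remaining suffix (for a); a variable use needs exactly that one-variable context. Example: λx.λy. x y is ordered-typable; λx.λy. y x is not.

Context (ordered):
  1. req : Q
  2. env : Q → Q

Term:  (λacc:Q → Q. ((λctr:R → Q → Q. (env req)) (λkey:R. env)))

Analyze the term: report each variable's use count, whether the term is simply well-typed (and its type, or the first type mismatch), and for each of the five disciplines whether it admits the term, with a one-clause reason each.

usage: req ×1; env ×2; acc (λ-bound) ×0; ctr (λ-bound) ×0; key (λ-bound) ×0
uses in reading order: env, req, env
typing: well-typed — term : (Q → Q) → Q
ordered ✗ (uses contraction: env ×2; acc, ctr, key left unused)
linear ✗ (uses contraction: env ×2; acc, ctr, key left unused)
affine ✗ (uses contraction: env ×2)
relevant ✗ (acc, ctr, key left unused)
unrestricted ✓ (type-checks ((Q → Q) → Q) and nothing is barred)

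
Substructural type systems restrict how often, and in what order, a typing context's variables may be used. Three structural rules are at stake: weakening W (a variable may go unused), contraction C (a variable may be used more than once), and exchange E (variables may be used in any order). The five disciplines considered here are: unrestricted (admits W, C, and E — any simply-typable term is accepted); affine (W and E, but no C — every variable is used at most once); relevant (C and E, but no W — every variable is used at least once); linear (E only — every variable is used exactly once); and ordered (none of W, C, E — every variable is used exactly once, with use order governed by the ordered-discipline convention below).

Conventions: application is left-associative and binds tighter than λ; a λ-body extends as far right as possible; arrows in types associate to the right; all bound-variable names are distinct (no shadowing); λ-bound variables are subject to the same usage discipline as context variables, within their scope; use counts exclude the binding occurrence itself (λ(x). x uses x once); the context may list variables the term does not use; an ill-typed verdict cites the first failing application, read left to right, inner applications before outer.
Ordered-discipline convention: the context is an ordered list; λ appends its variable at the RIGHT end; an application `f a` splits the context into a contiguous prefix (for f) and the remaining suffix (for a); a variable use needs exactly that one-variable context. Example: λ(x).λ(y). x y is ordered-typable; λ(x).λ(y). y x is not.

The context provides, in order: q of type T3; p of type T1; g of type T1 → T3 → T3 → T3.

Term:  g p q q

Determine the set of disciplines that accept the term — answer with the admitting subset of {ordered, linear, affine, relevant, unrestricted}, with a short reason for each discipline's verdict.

admitting disciplines: relevant, unrestricted
usage: q: 2; p: 1; g: 1
uses in reading order: g, p, q, q
typing: the term checks, with type T3
ordered ✗ (q ×2 used more than once (contraction))
linear ✗ (q ×2 used more than once (contraction))
affine ✗ (q ×2 used more than once (contraction))
relevant ✓ (every one of q, p, g appears)
unrestricted ✓ (typability at T3 is all that's needed)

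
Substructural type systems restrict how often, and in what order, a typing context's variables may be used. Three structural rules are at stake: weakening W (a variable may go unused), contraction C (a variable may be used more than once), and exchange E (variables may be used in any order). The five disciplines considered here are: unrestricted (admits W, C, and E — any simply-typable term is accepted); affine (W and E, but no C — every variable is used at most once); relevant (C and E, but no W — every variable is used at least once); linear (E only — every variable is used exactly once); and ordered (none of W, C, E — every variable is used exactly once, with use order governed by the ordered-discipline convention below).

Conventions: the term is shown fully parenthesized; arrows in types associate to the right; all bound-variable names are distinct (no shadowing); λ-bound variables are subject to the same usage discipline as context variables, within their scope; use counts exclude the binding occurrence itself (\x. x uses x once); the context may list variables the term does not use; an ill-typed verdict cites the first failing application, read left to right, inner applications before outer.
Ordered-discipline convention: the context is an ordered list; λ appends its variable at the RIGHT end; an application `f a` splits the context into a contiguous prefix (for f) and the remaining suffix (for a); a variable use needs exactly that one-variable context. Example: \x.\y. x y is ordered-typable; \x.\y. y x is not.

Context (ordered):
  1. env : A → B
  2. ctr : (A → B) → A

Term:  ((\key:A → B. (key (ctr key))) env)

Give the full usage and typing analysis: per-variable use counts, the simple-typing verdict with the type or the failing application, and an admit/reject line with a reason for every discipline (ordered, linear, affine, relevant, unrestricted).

variable uses: env: 1×; ctr: 1×; key [bound]: 2×
order of uses: key, ctr, key, env
typing: well-typed — term : B
ordered: ✗ — needs contraction — key ×2
linear: ✗ — needs contraction — key ×2
affine: ✗ — needs contraction — key ×2
relevant: ✓ — at least one use each (env, ctr, key)
unrestricted: ✓ — simply typable at B; W, C, E all held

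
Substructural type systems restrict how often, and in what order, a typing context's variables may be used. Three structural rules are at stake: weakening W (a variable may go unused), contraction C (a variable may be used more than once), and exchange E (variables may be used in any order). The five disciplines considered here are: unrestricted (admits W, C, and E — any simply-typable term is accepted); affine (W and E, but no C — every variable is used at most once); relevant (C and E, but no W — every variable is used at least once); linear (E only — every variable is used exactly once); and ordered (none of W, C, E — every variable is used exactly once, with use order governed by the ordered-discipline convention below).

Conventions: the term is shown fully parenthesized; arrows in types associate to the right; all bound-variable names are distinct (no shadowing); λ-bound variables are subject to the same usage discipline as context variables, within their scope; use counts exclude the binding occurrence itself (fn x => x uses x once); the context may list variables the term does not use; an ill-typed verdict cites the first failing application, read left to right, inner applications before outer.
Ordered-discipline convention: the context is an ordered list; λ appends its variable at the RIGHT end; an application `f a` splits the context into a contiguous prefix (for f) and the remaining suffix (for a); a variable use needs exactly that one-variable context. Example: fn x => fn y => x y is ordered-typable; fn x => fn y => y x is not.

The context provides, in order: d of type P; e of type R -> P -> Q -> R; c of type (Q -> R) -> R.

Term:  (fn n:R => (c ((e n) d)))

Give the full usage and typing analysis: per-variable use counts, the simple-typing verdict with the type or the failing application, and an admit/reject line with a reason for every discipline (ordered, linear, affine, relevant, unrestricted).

variable uses: d=1; e=1; c=1; n (λ-bound)=1
uses in reading order: c, e, n, d
typing: the term checks, with type R -> R
ordered: ✗, no contiguous prefix/suffix split fits c, e, n, d
linear: ✓, each of d, e, c, n used exactly once
affine: ✓, none of d, e, c, n used more than once
relevant: ✓, none of d, e, c, n goes unused
unrestricted: ✓, typability at R -> R is all that's needed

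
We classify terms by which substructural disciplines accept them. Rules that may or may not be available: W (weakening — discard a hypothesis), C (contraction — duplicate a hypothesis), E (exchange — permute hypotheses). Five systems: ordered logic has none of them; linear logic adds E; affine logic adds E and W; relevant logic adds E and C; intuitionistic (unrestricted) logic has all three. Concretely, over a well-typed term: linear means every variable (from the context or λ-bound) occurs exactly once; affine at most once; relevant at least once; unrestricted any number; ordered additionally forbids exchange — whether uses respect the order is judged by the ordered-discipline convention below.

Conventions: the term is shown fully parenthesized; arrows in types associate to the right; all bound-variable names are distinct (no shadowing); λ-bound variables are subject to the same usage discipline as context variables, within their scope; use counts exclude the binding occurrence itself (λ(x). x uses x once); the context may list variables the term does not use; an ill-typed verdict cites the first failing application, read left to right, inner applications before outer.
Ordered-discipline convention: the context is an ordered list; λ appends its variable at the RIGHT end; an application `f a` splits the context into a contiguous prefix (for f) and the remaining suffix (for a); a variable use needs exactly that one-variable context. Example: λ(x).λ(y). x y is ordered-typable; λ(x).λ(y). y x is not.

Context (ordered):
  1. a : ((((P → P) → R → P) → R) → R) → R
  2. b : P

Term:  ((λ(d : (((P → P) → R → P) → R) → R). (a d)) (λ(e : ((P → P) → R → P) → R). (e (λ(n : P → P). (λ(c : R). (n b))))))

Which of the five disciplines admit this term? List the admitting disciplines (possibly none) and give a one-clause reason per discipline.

admitting disciplines: affine, unrestricted
usage: a ×1; b ×1; d (bound) ×1; e (bound) ×1; n (bound) ×1; c (bound) ×0
use order (left to right): a, d, e, n, b
typing: ✓ — R
ordered ✗ (c left unused)
linear ✗ (c left unused)
affine ✓ (at most one use each (a, b, d, e, n, c))
relevant ✗ (c left unused)
unrestricted ✓ (typability at R is all that's needed)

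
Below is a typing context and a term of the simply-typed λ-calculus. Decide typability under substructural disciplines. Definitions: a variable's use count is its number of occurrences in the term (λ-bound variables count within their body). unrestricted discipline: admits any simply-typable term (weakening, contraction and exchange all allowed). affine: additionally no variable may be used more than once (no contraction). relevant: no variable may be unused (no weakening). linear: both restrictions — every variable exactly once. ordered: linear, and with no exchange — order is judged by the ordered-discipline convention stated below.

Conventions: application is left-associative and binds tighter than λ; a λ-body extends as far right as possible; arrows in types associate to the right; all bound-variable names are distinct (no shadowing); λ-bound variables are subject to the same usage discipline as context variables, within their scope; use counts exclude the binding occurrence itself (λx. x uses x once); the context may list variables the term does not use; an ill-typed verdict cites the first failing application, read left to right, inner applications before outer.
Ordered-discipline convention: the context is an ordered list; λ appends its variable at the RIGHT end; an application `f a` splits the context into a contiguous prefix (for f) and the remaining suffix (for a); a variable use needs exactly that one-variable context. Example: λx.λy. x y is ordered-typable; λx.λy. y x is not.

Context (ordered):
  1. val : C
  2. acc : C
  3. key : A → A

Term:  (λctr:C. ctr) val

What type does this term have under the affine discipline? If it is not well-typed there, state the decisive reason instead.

term : C
counts: val=1; acc=0; key=0; ctr (bound)=1
use order (left to right): ctr, val
typing: well-typed at C
all disciplines: ordered ✗; linear ✗; affine ✓; relevant ✗; unrestricted ✓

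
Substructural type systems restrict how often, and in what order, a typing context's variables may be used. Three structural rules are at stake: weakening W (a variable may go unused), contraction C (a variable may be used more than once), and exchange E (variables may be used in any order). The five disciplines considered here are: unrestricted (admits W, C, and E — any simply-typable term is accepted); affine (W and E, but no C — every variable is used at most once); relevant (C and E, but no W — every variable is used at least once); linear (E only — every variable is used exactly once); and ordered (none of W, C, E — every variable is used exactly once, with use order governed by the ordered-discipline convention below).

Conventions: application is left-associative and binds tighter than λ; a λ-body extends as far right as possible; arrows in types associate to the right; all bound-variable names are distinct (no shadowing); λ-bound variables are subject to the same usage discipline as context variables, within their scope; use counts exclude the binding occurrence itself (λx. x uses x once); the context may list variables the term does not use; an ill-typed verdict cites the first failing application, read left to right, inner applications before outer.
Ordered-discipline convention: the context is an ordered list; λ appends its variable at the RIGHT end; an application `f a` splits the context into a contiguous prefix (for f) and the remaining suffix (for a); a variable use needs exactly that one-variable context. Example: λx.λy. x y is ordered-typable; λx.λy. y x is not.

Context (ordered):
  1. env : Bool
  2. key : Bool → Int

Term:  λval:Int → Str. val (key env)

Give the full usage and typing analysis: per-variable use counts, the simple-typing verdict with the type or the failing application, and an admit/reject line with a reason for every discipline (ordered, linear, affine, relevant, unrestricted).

counts: env: 1; key: 1; val (λ-bound): 1
use order (left to right): val, key, env
typing: the term checks, with type (Int → Str) → Str
ordered ✗ (no ordered split (uses run val, key, env))
linear ✓ (exactly-once usage across env, key, val)
affine ✓ (none of env, key, val used more than once)
relevant ✓ (every one of env, key, val appears)
unrestricted ✓ (typability at (Int → Str) → Str is all that's needed)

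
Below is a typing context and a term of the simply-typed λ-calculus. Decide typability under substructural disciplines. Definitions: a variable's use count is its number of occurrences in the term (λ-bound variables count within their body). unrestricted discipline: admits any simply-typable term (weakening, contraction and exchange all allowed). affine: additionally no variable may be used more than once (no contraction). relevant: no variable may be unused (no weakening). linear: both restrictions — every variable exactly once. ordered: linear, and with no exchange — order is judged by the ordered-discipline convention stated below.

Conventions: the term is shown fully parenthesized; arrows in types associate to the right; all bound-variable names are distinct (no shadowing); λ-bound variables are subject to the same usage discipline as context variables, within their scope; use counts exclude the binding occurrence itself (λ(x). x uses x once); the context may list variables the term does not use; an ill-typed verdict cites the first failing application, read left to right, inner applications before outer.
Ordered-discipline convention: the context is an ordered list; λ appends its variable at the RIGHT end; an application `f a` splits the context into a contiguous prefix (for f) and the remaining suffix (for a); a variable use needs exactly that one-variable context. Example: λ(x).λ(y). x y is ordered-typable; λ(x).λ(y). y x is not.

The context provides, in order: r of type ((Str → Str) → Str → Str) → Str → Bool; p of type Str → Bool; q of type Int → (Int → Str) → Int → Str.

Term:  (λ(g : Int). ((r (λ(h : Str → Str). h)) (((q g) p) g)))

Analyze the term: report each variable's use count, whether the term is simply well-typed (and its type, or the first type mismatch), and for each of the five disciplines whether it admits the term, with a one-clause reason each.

variable uses: r ×1; p ×1; q ×1; g (bound) ×2; h (bound) ×1
use order (left to right): r, h, q, g, p, g
typing: ill-typed: an argument Str → Bool mismatches the expected Int → Str
ordered: ✗, not simply typable
linear: ✗, fails simple typing
affine: ✗, a type mismatch blocks all five
relevant: ✗, the type mismatch rejects it
unrestricted: ✗, not simply typable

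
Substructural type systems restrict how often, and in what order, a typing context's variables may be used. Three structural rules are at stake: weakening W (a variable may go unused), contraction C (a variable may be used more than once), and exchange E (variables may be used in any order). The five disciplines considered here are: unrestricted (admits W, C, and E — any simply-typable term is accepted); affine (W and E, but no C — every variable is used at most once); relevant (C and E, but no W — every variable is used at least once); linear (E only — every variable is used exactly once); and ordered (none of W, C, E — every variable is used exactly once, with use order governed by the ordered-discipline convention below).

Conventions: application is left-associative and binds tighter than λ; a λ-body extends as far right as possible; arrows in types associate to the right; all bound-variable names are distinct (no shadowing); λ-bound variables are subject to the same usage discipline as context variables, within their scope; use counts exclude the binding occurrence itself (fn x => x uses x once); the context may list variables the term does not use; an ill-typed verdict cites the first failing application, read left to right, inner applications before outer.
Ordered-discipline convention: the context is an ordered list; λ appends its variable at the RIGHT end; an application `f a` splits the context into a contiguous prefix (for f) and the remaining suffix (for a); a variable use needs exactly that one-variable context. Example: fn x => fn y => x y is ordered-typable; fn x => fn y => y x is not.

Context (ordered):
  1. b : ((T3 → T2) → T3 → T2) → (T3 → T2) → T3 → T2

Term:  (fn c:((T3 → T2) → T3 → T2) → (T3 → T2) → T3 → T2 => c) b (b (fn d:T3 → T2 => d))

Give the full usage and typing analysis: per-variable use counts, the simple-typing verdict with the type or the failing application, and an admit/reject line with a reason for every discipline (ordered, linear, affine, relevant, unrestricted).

variable uses: b ×2; c (λ-bound) ×1; d (λ-bound) ×1
left-to-right use order: c, b, b, d
typing: ✓ — (T3 → T2) → T3 → T2
ordered: ✗, repeated use of b ×2
linear: ✗, repeated use of b ×2
affine: ✗, repeated use of b ×2
relevant: ✓, b, c, d: all used, weakening unneeded
unrestricted: ✓, type-checks ((T3 → T2) → T3 → T2) and nothing is barred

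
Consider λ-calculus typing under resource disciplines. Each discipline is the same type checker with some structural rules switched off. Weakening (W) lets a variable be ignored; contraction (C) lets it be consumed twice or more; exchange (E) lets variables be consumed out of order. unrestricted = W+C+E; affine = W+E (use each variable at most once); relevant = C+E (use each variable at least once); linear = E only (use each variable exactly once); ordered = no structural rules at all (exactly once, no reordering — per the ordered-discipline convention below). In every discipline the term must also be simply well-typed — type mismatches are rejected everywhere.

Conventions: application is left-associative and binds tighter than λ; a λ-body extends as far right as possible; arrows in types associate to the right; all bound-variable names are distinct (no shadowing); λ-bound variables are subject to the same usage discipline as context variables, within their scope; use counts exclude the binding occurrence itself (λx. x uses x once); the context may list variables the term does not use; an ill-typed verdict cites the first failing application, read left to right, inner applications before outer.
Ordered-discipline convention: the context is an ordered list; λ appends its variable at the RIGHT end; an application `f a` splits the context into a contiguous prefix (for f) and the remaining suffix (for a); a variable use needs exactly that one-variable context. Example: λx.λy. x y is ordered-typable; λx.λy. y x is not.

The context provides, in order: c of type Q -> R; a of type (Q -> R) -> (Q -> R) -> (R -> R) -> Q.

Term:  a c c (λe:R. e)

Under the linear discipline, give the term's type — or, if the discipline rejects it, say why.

not well-typed under linear — repeated use of c ×2
counts: c: 2; a: 1; e (λ-bound): 1
uses in reading order: a, c, c, e
typing: the term checks, with type Q
all disciplines: ordered ✗ | linear ✗ | affine ✗ | relevant ✓ | unrestricted ✓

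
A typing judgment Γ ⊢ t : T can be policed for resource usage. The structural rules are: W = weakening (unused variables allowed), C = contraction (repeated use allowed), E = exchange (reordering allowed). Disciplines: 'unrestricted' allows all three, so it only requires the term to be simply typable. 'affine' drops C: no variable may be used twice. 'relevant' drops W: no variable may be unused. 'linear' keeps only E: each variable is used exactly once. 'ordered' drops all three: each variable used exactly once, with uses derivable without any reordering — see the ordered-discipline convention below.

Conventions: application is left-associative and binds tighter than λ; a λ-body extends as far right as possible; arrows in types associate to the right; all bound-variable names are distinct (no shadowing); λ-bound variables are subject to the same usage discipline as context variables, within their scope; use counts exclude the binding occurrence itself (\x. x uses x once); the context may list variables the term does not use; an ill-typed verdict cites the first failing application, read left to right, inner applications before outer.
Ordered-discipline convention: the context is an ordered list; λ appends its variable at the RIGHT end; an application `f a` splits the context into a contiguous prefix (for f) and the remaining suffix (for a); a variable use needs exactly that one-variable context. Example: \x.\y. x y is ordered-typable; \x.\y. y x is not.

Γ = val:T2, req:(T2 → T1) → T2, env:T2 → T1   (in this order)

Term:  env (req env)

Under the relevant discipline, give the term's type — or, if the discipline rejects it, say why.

not well-typed under relevant — val left unused
usage: val=0; req=1; env=2
order of uses: env, req, env
typing: well-typed at T1
per-discipline verdicts: ordered ✗, linear ✗, affine ✗, relevant ✗, unrestricted ✓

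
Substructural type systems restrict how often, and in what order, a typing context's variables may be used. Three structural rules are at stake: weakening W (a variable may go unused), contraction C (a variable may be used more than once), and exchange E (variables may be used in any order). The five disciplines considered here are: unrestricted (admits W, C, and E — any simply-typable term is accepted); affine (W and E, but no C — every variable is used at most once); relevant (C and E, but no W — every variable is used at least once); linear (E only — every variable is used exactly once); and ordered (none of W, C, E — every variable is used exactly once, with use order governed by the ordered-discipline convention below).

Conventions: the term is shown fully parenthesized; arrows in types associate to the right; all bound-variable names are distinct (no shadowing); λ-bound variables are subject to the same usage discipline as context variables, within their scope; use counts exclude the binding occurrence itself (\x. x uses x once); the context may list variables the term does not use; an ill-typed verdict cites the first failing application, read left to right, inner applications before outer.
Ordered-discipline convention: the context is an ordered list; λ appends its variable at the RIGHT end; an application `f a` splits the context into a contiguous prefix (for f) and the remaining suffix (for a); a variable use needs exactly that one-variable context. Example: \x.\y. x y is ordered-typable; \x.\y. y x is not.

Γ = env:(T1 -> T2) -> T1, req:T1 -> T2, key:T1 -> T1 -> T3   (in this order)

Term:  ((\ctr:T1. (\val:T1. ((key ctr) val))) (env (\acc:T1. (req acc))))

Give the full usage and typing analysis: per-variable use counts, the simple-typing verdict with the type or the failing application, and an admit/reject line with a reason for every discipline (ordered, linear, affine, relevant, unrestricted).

variable uses: env: 1×, req: 1×, key: 1×, ctr (bound): 1×, val (bound): 1×, acc (bound): 1×
left-to-right use order: key, ctr, val, env, req, acc
typing: well-typed at T1 -> T3
ordered ✗ (use order key, ctr, val, env, req, acc needs exchange)
linear ✓ (env, req, key, ctr, val, acc: one use apiece)
affine ✓ (env, req, key, ctr, val, acc: no repeats, contraction unneeded)
relevant ✓ (none of env, req, key, ctr, val, acc goes unused)
unrestricted ✓ (well-typed at T1 -> T3; no restrictions here)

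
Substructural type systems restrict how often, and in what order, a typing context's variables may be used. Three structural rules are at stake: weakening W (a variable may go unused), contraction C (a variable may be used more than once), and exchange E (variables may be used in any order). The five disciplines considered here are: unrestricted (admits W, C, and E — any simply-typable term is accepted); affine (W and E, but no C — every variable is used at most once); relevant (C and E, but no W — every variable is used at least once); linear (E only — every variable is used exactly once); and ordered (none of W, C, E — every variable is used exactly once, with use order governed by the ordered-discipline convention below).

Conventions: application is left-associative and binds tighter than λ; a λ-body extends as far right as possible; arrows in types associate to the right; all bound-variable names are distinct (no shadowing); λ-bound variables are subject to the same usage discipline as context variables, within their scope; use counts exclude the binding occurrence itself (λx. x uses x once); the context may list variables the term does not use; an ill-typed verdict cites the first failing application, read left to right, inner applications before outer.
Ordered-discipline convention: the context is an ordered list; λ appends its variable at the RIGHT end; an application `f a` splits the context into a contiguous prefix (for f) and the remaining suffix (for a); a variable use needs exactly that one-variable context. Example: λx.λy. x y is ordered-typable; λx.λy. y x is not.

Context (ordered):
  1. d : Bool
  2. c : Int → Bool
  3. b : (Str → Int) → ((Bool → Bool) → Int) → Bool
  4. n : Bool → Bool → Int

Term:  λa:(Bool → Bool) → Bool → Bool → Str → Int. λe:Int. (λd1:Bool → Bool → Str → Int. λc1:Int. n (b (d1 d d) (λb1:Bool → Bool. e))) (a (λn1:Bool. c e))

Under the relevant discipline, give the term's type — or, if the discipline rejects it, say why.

not well-typed under relevant — c1, b1, n1 never used (weakening)
use counts: d: 2; c: 1; b: 1; n: 1; a [bound]: 1; e [bound]: 2; d1 [bound]: 1; c1 [bound]: 0; b1 [bound]: 0; n1 [bound]: 0
order of uses: n, b, d1, d, d, e, a, c, e
typing: ✓ — ((Bool → Bool) → Bool → Bool → Str → Int) → Int → Int → Bool → Int
summary: ordered ✗, linear ✗, affine ✗, relevant ✗, unrestricted ✓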